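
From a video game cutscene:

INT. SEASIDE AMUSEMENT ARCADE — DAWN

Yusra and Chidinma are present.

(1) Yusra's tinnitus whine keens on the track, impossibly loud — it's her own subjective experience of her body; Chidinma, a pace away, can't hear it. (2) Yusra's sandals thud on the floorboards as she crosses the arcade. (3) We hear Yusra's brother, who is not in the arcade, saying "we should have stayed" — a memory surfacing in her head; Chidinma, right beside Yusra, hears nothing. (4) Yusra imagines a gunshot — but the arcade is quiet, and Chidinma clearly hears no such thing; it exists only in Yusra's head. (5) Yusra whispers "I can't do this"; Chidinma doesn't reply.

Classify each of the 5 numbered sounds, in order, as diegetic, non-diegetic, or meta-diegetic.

meta-diegetic, diegetic, meta-diegetic, meta-diegetic, diegetic

Sound (1): a subjective body sound — Yusra's private perception, inaudible to Chidinma, so meta-diegetic.
(2) is diegetic: it's the physical sound of Yusra moving in the space.
(3) a remembered line, private to Yusra — not present in the room, not audible to Chidinma → meta-diegetic.
(4) is meta-diegetic: Yusra alone 'hears' it — an imagined sound, not present in the space.
(5) is diegetic: spoken by a character present in the story world.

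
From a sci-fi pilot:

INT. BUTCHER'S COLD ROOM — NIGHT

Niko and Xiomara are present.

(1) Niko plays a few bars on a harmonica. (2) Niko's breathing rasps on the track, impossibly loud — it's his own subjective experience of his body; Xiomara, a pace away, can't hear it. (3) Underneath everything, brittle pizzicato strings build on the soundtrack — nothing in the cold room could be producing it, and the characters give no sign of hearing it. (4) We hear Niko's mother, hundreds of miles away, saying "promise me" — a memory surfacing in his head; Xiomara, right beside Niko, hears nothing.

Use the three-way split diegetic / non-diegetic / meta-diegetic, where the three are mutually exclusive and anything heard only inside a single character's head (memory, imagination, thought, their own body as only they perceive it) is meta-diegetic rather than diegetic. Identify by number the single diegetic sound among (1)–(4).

Sound (1): the instrument and the performer are both in the scene, so diegetic.
(2) is meta-diegetic: a subjective body sound — Niko's private perception, inaudible to Xiomara.
(3) score with no on-screen or off-screen source; it exists for the audience alone → non-diegetic.
(4) is meta-diegetic: a remembered line, private to Niko — not present in the room, not audible to Xiomara.
Only (1) is diegetic.

1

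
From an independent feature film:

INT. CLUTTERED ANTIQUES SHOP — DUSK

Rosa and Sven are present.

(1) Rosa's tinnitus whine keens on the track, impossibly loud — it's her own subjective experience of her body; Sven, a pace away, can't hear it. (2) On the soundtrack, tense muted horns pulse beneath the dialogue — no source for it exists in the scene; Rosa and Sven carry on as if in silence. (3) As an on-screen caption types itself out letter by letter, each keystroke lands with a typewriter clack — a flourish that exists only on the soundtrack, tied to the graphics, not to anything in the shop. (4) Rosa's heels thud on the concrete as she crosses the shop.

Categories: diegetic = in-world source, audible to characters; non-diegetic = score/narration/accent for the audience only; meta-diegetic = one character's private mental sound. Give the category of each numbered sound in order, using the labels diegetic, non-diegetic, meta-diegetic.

(1) point-of-audition from inside Rosa's body; not a sound in the room → meta-diegetic.
(2) it has no source in the story world and no character can hear it — it's underscore → non-diegetic.
Sound (3): sound married to a title/caption — outside the diegesis by definition, so non-diegetic.
Sound (4): a character's body making contact with the set — an in-world sound, so diegetic.

meta-diegetic, non-diegetic, non-diegetic, diegetic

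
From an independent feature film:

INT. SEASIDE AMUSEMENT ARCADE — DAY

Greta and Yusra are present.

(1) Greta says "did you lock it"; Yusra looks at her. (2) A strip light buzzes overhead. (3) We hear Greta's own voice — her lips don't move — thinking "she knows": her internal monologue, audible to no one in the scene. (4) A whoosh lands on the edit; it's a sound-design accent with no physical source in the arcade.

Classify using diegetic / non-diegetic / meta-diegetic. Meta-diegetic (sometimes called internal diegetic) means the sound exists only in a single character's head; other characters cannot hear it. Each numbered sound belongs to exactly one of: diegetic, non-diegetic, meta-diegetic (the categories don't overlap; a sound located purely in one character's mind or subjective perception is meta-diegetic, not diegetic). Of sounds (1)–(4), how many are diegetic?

(1) Greta is a character speaking aloud in the scene → diegetic.
(2) ambient/room sound belonging to the story's physical space → diegetic.
(3) internal monologue — inside Greta's mind, not spoken into the scene → meta-diegetic.
Sound (4): it's a sound-design accent with no in-world source; no one in the scene can hear it, so non-diegetic.
So 2 of the 4 are diegetic: (1), (2).

2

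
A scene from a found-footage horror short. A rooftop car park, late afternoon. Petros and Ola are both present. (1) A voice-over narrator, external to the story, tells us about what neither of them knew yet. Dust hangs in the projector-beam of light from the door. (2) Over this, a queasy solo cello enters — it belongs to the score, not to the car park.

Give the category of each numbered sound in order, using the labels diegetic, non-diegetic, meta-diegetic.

Sound (1): external voice-over — not a character, not heard by anyone in the scene, so non-diegetic.
(2) is non-diegetic: it has no source in the story world and no character can hear it — it's underscore.

non-diegetic, non-diegetic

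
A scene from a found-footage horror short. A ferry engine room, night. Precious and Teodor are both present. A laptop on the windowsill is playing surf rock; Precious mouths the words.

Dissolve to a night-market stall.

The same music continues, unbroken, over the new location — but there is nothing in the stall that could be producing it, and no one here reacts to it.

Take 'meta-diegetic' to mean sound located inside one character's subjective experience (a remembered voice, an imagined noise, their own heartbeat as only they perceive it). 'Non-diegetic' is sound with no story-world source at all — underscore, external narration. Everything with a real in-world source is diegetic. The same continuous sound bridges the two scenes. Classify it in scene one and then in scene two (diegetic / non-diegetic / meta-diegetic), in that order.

diegetic, non-diegetic

Scene one: a laptop is an on-screen source and Precious reacts to it → diegetic.
Scene two: there is no source in the stall and no one hears it — it's now underscore → non-diegetic.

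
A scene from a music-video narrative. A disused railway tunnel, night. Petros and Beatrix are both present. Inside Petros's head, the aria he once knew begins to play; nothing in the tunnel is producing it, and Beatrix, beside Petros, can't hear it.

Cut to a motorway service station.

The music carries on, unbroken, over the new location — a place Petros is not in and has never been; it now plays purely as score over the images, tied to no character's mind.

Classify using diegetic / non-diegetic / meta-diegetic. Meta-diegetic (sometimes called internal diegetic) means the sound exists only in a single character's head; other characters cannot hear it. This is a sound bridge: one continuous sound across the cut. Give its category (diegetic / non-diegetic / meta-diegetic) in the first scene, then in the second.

Scene one: the music exists only inside Petros's mind; Beatrix can't hear it → meta-diegetic.
Scene two: it's detached from Petros entirely and plays over unrelated images with no in-world source — conventional underscore → non-diegetic.

meta-diegetic, non-diegetic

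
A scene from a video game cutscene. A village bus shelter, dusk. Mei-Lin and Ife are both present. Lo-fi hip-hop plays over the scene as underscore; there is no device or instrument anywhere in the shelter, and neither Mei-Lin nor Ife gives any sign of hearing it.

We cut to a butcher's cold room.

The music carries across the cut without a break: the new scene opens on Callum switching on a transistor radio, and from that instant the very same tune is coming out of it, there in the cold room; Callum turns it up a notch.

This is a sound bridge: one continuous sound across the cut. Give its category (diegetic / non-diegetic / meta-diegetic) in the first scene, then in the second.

Scene one: there's no in-world source anywhere and no character hears it — underscore for the audience only → non-diegetic.
Scene two: once Callum turns on a transistor radio, the music has a real source in the story world and Callum reacts to it → diegetic.

non-diegetic, diegetic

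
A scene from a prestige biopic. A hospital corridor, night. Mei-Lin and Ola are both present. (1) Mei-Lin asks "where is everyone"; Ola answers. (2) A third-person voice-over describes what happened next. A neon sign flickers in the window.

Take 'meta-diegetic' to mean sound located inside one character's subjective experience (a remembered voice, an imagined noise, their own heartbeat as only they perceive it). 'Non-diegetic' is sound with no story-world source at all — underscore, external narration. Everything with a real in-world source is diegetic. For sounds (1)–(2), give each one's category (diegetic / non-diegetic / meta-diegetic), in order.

diegetic, non-diegetic

Sound (1): on-screen dialogue — Mei-Lin speaks and Ola is there to hear, so diegetic.
(2) is non-diegetic: external voice-over — not a character, not heard by anyone in the scene.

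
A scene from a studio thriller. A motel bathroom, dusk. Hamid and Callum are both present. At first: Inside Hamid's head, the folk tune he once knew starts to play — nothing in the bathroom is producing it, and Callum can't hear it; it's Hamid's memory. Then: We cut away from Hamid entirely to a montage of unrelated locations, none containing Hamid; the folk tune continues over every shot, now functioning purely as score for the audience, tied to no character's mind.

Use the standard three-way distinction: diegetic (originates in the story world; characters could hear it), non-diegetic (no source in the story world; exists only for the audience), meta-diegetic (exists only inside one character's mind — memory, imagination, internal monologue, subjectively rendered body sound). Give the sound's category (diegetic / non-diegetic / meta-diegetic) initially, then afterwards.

Initially: the music lives inside Hamid's mind alone; Callum can't hear it → meta-diegetic.
Afterwards: once it plays over shots Hamid isn't in, detached from any character's subjectivity, it's conventional underscore → non-diegetic.

meta-diegetic, non-diegetic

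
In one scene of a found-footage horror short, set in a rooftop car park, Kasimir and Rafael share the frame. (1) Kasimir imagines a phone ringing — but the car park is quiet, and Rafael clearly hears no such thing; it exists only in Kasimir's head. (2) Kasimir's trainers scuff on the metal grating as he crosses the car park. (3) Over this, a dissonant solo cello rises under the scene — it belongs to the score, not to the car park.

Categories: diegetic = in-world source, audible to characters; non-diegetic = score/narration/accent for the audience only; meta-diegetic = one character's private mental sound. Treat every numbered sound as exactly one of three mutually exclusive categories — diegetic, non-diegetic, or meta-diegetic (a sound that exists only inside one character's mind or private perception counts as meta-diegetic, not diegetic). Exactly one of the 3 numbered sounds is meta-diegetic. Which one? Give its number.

1

(1) subjective to Kasimir: the car park is silent and Rafael hears nothing → meta-diegetic.
(2) Kasimir's footsteps are produced in the story world → diegetic.
Sound (3): score with no on-screen or off-screen source; it exists for the audience alone, so non-diegetic.
Only (1) is meta-diegetic.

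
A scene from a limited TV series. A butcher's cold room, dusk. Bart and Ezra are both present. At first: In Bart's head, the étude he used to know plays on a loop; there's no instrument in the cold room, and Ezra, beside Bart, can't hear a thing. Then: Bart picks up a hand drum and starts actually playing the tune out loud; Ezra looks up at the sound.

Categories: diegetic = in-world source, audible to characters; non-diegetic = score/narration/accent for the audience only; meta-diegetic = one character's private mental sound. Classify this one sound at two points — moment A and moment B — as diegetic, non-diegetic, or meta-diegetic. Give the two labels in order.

meta-diegetic, diegetic

Moment A: the tune exists only as Bart's private memory; Ezra can't hear it → meta-diegetic.
Moment B: Bart is now producing it live on a hand drum, in the room, and Ezra hears it → diegetic.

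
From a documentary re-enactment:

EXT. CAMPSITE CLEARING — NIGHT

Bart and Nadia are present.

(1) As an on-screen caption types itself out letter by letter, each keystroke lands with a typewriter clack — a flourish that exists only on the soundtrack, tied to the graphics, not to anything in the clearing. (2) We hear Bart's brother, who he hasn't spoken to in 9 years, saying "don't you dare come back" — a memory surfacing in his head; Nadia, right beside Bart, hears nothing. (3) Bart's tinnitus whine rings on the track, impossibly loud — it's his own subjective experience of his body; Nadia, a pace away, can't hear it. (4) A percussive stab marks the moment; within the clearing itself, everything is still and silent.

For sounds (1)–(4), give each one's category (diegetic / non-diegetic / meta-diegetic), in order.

(1) is non-diegetic: sound married to a title/caption — outside the diegesis by definition.
(2) it's Bart's recollection rendered as sound; the other character can't hear it → meta-diegetic.
Sound (3): it's Bart's internal bodily sensation rendered as sound; only Bart 'hears' it, so meta-diegetic.
(4) is non-diegetic: it's a sound-design accent with no in-world source; no one in the scene can hear it.

non-diegetic, meta-diegetic, meta-diegetic, non-diegetic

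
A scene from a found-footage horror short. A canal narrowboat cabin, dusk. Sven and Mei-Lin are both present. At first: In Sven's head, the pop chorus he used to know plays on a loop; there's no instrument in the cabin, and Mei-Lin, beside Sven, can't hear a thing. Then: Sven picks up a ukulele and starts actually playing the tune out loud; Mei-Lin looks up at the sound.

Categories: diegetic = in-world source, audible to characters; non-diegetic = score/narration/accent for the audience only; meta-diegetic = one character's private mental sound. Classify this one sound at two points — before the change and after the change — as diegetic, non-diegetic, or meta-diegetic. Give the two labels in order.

meta-diegetic, diegetic

Before the change: the tune exists only as Sven's private memory; Mei-Lin can't hear it → meta-diegetic.
After the change: Sven is now producing it live on a ukulele, in the room, and Mei-Lin hears it → diegetic.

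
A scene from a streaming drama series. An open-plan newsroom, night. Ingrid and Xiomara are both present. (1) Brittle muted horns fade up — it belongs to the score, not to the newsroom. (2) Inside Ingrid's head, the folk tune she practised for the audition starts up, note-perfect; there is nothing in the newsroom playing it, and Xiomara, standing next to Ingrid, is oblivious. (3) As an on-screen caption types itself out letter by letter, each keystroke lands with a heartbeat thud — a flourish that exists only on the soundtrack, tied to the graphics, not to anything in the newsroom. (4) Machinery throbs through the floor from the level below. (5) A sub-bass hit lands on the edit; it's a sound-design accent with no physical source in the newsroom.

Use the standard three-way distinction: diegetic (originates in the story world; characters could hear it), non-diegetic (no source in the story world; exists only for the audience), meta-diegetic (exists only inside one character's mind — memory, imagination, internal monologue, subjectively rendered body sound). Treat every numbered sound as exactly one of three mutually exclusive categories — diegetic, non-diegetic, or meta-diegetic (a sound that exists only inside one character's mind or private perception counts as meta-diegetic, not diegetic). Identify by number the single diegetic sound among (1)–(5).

(1) is non-diegetic: nothing in the newsroom produces it and the characters don't hear it — pure soundtrack.
(2) it lives in Ingrid's subjectivity, not in the newsroom → meta-diegetic.
Sound (3): the caption isn't part of the story world, so neither is the sound tied to it, so non-diegetic.
Sound (4): it's the actual ambient sound of the location, so diegetic.
(5) is non-diegetic: an editorial stinger — it belongs to the cut, not the story world.
Only (4) is diegetic.

4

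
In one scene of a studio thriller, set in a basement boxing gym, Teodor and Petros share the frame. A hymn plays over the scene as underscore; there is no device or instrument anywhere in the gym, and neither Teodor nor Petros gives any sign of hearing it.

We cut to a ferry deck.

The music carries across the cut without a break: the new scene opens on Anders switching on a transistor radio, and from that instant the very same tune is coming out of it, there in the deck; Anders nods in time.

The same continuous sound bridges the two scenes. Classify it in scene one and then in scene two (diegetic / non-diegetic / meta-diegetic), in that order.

non-diegetic, diegetic

Scene one: there's no in-world source anywhere and no character hears it — underscore for the audience only → non-diegetic.
Scene two: once Anders turns on a transistor radio, the music has a real source in the story world and Anders reacts to it → diegetic.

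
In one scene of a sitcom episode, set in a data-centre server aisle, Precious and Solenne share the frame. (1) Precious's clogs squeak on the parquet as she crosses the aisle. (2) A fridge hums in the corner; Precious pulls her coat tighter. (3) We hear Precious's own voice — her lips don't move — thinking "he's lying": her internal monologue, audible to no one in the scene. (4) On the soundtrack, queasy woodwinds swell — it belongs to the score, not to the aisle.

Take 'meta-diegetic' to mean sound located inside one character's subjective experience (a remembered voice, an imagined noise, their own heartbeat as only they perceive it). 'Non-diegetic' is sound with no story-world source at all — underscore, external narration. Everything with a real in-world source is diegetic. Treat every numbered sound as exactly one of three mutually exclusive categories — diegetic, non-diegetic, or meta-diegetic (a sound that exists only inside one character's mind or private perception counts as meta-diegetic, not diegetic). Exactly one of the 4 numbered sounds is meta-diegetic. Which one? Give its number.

3

(1) it's the physical sound of Precious moving in the space → diegetic.
(2) is diegetic: a fridge is part of the location's real environment.
(3) Precious's thought-voice: a private mental sound no other character can hear → meta-diegetic.
(4) nothing in the aisle produces it and the characters don't hear it — pure soundtrack → non-diegetic.
Only (3) is meta-diegetic.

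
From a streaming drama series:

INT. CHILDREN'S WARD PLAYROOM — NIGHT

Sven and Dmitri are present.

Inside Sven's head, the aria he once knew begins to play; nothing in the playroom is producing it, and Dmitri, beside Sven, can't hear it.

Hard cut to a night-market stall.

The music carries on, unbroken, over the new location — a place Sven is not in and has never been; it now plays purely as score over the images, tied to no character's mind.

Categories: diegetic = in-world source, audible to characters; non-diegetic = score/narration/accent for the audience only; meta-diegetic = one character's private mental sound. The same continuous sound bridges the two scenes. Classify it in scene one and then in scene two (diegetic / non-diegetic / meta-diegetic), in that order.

Scene one: the music exists only inside Sven's mind; Dmitri can't hear it → meta-diegetic.
Scene two: it's detached from Sven entirely and plays over unrelated images with no in-world source — conventional underscore → non-diegetic.

meta-diegetic, non-diegetic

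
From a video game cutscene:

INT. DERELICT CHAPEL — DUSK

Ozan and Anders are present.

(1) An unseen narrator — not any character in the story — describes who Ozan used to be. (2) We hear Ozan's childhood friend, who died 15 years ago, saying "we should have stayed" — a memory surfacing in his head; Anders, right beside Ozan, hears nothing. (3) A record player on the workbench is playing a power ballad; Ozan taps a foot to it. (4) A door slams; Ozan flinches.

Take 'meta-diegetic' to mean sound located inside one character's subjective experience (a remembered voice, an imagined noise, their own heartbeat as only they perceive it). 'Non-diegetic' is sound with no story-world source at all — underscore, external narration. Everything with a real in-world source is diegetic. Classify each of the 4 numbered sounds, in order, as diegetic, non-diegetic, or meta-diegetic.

non-diegetic, meta-diegetic, diegetic, diegetic

(1) the narrator exists outside the story world, addressing only the audience → non-diegetic.
(2) is meta-diegetic: a remembered line, private to Ozan — not present in the room, not audible to Anders.
(3) is diegetic: source music from a record player, which exists in the story world.
Sound (4): the sound comes from a door physically present in the location, so diegetic.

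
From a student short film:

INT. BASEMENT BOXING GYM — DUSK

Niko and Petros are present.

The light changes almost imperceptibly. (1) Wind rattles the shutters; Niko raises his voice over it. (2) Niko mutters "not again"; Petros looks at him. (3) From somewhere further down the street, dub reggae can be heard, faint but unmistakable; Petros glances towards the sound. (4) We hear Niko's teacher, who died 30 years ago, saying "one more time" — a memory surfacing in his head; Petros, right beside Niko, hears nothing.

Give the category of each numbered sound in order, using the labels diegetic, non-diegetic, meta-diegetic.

(1) wind is part of the location's real environment → diegetic.
Sound (2): Niko is a character speaking aloud in the scene, so diegetic.
(3) is diegetic: the music has an off-screen but real-world source and a character hears it.
Sound (4): a remembered line, private to Niko — not present in the room, not audible to Petros, so meta-diegetic.

diegetic, diegetic, diegetic, meta-diegetic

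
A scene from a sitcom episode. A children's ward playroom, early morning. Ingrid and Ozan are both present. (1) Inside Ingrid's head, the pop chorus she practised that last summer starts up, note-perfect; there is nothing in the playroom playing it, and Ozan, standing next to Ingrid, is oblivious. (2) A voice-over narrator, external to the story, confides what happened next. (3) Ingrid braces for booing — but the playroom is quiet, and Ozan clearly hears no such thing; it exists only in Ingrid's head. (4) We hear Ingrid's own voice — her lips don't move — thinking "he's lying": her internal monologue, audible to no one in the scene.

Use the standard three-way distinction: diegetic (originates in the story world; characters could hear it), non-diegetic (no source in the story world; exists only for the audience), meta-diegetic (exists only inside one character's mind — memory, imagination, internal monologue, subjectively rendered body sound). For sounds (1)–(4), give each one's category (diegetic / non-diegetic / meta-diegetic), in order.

(1) remembered music, private to Ingrid — Ozan is oblivious because it isn't in the room → meta-diegetic.
(2) is non-diegetic: the narrator exists outside the story world, addressing only the audience.
Sound (3): Ingrid alone 'hears' it — an imagined sound, not present in the space, so meta-diegetic.
Sound (4): internal monologue — inside Ingrid's mind, not spoken into the scene, so meta-diegetic.

meta-diegetic, non-diegetic, meta-diegetic, meta-diegetic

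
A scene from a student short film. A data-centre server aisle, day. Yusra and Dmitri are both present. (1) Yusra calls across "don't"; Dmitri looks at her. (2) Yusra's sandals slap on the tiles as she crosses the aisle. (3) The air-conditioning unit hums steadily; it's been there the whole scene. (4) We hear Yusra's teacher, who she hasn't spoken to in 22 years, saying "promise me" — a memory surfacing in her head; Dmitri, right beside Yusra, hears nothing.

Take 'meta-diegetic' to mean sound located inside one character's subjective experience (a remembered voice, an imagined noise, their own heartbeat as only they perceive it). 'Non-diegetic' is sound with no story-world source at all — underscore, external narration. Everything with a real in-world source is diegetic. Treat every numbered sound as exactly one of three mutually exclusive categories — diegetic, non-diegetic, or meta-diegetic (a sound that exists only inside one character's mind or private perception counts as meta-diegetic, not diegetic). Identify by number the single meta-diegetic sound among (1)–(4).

Sound (1): Yusra is a character speaking aloud in the scene, so diegetic.
(2) is diegetic: a character's body making contact with the set — an in-world sound.
Sound (3): the air-conditioning unit is part of the location's real environment, so diegetic.
Sound (4): the voice is a memory playing only inside Yusra's mind; Dmitri can't hear it, so meta-diegetic.
Only (4) is meta-diegetic.

4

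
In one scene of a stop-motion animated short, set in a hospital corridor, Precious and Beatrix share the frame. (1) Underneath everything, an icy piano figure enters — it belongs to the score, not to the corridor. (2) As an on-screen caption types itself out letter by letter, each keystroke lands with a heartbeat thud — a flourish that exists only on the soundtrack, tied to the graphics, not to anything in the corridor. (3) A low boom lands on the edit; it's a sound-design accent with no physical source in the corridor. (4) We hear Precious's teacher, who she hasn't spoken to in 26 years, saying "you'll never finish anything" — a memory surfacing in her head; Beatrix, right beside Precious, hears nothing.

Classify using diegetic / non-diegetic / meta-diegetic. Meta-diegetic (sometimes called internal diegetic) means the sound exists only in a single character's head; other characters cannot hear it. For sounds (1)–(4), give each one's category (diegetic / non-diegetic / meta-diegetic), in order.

(1) is non-diegetic: nothing in the corridor produces it and the characters don't hear it — pure soundtrack.
(2) is non-diegetic: it accompanies on-screen graphics, not anything inside the story world.
(3) an editorial stinger — it belongs to the cut, not the story world → non-diegetic.
Sound (4): a remembered line, private to Precious — not present in the room, not audible to Beatrix, so meta-diegetic.

non-diegetic, non-diegetic, non-diegetic, meta-diegetic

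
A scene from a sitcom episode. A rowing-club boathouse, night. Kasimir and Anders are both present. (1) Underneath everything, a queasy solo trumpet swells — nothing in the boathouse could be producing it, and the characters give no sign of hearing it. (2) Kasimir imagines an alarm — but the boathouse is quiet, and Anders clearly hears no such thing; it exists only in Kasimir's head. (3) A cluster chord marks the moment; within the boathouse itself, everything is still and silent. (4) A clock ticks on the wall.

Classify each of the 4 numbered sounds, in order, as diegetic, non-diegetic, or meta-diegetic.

Sound (1): nothing in the boathouse produces it and the characters don't hear it — pure soundtrack, so non-diegetic.
(2) is meta-diegetic: the sound is imagined by Kasimir; nothing in the story world is producing it and Anders can't hear it.
Sound (3): nothing in the scene produces it; it's an accent added for the audience, so non-diegetic.
(4) is diegetic: an in-world source (a clock); characters could hear it.

non-diegetic, meta-diegetic, non-diegetic, diegetic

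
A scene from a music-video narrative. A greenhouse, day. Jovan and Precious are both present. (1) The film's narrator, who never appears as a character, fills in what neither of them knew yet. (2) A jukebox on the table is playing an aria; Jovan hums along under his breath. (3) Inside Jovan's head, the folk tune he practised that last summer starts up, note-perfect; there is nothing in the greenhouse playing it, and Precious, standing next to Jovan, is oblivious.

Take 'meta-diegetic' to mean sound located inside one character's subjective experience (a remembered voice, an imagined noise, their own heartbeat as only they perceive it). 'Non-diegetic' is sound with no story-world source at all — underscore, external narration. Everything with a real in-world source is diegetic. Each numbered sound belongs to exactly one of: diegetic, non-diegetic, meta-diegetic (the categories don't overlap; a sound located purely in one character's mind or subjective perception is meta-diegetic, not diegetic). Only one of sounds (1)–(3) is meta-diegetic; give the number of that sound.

3

Sound (1): the narrator exists outside the story world, addressing only the audience, so non-diegetic.
(2) is diegetic: source music from a jukebox, which exists in the story world.
(3) is meta-diegetic: remembered music, private to Jovan — Precious is oblivious because it isn't in the room.
Only (3) is meta-diegetic.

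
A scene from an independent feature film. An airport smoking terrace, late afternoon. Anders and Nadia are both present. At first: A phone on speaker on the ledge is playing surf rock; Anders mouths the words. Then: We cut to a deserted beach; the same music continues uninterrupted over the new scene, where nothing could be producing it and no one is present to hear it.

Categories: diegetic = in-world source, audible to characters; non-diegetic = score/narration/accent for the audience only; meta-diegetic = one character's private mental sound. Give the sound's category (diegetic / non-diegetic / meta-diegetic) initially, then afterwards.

diegetic, non-diegetic

Initially: a phone on speaker is a real in-scene source and Anders reacts to it → diegetic.
Afterwards: there is no longer any in-world source and no one can hear it — it has become underscore → non-diegetic.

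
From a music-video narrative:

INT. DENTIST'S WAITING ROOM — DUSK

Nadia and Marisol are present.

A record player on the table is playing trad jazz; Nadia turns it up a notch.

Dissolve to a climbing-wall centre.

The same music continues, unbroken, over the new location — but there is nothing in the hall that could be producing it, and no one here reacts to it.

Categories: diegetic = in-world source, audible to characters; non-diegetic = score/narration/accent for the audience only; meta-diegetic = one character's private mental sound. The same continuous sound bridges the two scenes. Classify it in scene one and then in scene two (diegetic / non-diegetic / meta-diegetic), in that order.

diegetic, non-diegetic

Scene one: a record player is an on-screen source and Nadia reacts to it → diegetic.
Scene two: there is no source in the hall and no one hears it — it's now underscore → non-diegetic.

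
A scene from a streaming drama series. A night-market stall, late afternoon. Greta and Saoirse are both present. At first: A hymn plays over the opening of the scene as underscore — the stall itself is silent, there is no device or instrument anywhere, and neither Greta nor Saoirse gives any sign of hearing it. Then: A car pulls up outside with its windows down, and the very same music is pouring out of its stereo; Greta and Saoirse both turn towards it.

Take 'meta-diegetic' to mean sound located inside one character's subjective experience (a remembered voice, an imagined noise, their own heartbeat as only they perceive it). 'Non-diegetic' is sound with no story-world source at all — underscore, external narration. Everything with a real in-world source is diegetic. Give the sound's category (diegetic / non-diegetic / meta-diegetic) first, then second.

First: no in-world source exists and no character can hear it — underscore → non-diegetic.
Second: the car stereo is now a real source in the story world and the characters hear it → diegetic.

non-diegetic, diegetic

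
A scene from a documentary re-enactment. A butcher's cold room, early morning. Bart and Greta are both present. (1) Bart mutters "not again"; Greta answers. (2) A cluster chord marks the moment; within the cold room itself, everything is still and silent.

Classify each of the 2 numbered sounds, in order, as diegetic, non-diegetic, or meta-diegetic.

diegetic, non-diegetic

Sound (1): on-screen dialogue — Bart speaks and Greta is there to hear, so diegetic.
(2) an editorial stinger — it belongs to the cut, not the story world → non-diegetic.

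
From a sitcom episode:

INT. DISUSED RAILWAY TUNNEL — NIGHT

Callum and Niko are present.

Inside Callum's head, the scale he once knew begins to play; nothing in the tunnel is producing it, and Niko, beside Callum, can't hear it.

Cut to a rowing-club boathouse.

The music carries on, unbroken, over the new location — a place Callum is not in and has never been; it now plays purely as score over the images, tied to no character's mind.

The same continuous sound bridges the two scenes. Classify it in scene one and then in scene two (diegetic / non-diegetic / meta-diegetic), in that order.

Scene one: the music exists only inside Callum's mind; Niko can't hear it → meta-diegetic.
Scene two: it's detached from Callum entirely and plays over unrelated images with no in-world source — conventional underscore → non-diegetic.

meta-diegetic, non-diegetic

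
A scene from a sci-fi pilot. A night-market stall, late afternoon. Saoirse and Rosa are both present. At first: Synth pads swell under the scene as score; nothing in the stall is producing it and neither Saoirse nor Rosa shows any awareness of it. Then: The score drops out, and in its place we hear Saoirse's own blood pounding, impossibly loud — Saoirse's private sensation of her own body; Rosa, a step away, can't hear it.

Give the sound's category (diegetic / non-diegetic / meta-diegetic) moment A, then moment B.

non-diegetic, meta-diegetic

Moment A: underscore with no in-world source, inaudible to the characters → non-diegetic.
Moment B: the body sound is Saoirse's subjective perception alone — Rosa can't hear it → meta-diegetic.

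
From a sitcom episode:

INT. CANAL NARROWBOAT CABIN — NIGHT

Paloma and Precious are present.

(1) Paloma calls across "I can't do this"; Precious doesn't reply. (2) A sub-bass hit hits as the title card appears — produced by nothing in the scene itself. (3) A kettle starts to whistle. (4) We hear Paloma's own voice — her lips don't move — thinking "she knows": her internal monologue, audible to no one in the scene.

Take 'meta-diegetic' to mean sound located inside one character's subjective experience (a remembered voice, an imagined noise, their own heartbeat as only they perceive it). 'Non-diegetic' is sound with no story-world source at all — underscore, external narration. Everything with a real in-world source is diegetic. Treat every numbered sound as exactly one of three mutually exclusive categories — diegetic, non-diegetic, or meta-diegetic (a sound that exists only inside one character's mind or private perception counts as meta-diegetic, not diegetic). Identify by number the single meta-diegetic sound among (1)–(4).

Sound (1): on-screen dialogue — Paloma speaks and Precious is there to hear, so diegetic.
Sound (2): it's a sound-design accent with no in-world source; no one in the scene can hear it, so non-diegetic.
(3) is diegetic: the sound comes from a kettle physically present in the location.
Sound (4): internal monologue — inside Paloma's mind, not spoken into the scene, so meta-diegetic.
Only (4) is meta-diegetic.

4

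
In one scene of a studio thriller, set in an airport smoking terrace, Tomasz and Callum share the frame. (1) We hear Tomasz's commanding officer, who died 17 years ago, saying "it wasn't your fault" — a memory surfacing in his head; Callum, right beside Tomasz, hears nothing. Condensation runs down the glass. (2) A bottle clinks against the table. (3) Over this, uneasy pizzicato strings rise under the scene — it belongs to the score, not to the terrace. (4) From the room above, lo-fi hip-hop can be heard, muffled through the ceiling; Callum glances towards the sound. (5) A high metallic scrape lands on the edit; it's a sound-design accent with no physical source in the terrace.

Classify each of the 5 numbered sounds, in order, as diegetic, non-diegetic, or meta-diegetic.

(1) the voice is a memory playing only inside Tomasz's mind; Callum can't hear it → meta-diegetic.
(2) a bottle is a real object/event in the scene's world → diegetic.
Sound (3): score with no on-screen or off-screen source; it exists for the audience alone, so non-diegetic.
(4) is diegetic: the music has an off-screen but real-world source and a character hears it.
(5) is non-diegetic: an editorial stinger — it belongs to the cut, not the story world.

meta-diegetic, diegetic, non-diegetic, diegetic, non-diegetic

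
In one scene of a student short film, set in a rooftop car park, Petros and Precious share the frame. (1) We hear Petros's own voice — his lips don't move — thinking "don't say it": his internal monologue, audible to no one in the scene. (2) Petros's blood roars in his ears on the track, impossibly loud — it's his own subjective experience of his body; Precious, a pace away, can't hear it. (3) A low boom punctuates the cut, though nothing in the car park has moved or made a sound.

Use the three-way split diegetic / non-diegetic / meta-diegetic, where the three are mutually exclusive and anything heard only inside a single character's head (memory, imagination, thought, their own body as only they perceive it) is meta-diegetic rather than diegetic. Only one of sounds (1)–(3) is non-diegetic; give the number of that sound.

(1) is meta-diegetic: it's Petros's unspoken thought, heard only by the audience via his subjectivity.
(2) is meta-diegetic: it's Petros's internal bodily sensation rendered as sound; only Petros 'hears' it.
(3) an editorial stinger — it belongs to the cut, not the story world → non-diegetic.
Only (3) is non-diegetic.

3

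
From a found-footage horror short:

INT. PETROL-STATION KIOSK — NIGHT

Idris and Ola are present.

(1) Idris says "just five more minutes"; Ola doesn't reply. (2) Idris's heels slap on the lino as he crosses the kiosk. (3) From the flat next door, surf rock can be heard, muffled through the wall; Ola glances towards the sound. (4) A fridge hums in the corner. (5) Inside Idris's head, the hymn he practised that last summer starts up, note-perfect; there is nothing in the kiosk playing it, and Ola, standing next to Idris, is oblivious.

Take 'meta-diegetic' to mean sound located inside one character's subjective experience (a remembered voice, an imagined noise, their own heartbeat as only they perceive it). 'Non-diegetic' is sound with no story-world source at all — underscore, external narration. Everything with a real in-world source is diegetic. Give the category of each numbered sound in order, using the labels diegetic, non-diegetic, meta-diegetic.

diegetic, diegetic, diegetic, diegetic, meta-diegetic

(1) spoken by a character present in the story world → diegetic.
Sound (2): it's the physical sound of Idris moving in the space, so diegetic.
Sound (3): it's coming from the flat next door — a location within the story world — and Ola reacts, so diegetic.
(4) is diegetic: a fridge is part of the location's real environment.
Sound (5): remembered music, private to Idris — Ola is oblivious because it isn't in the room, so meta-diegetic.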